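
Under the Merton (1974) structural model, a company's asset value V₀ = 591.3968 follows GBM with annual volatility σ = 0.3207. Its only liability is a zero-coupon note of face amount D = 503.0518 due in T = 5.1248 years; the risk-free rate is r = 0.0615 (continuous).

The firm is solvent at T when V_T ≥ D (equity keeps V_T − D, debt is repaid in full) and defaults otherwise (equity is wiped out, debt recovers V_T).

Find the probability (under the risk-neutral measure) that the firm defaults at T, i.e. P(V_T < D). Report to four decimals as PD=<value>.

d₁ = [ln(V₀/D) + (r + σ²/2)T] / (σ√T)
   = [ln(591.3968/503.0518) + (0.0615 + 0.5·0.3207²)·5.1248] / (0.3207·√5.1248)
   = [0.161794 + 0.578714] / 0.726001 = 1.019982
d₂ = d₁ − σ√T = 1.019982 − 0.726001 = 0.293981
risk-neutral PD = N(−d₂) = N(-0.293981) = 0.384386

PD=0.3844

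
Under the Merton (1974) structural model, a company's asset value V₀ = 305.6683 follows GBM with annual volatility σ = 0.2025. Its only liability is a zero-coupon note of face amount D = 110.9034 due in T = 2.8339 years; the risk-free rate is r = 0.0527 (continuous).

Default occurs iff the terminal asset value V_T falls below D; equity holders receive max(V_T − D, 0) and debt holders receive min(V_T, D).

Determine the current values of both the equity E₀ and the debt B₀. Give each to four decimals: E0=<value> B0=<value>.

d₁ = [ln(V₀/D) + (r + σ²/2)T] / (σ√T)
   = [ln(305.6683/110.9034) + (0.0527 + 0.5·0.2025²)·2.8339] / (0.2025·√2.8339)
   = [1.013841 + 0.207450] / 0.340892 = 3.582630
d₂ = d₁ − σ√T = 3.582630 − 0.340892 = 3.241738
N(d₁) = 0.999830,  N(d₂) = 0.999406,  e^(−rT) = 0.861271
E₀ = V₀·N(d₁) − D·e^(−rT)·N(d₂)
   = 305.6683·0.999830 − 110.9034·0.861271·0.999406 = 210.155214
B₀ = V₀ − E₀ = 305.6683 − 210.155214 = 95.513086

E0=210.1552 B0=95.5131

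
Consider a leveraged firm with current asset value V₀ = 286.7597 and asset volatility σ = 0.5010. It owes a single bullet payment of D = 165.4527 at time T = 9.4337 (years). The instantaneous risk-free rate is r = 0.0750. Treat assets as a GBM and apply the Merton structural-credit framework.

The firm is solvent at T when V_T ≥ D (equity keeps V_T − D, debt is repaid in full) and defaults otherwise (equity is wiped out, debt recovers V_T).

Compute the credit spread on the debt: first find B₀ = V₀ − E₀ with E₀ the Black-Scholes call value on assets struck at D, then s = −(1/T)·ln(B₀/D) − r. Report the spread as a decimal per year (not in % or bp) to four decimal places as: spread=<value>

spread=0.0353

d₁ = [ln(V₀/D) + (r + σ²/2)T] / (σ√T)
   = [ln(286.7597/165.4527) + (0.0750 + 0.5·0.5010²)·9.4337] / (0.5010·√9.4337)
   = [0.549959 + 1.891462] / 1.538788 = 1.586587
d₂ = d₁ − σ√T = 1.586587 − 1.538788 = 0.047799
N(d₁) = 0.943697,  N(d₂) = 0.519062,  e^(−rT) = 0.492861
E₀ = V₀·N(d₁) − D·e^(−rT)·N(d₂)
   = 286.7597·0.943697 − 165.4527·0.492861·0.519062 = 228.287221
B₀ = V₀ − E₀ = 286.7597 − 228.287221 = 58.472479
spread = −(1/T)·ln(B₀/D) − r = −(1/9.4337)·ln(58.472479/165.4527) − 0.0750 = 0.03525676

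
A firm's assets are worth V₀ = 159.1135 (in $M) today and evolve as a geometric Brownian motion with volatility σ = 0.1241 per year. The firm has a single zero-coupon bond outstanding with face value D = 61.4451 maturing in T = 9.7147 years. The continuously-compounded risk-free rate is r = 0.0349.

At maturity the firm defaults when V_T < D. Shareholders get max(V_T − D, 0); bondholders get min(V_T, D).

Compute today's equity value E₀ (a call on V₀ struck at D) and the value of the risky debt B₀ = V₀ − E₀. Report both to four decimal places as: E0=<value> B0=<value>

d₁ = [ln(V₀/D) + (r + σ²/2)T] / (σ√T)
   = [ln(159.1135/61.4451) + (0.0349 + 0.5·0.1241²)·9.7147] / (0.1241·√9.7147)
   = [0.951474 + 0.413850] / 0.386800 = 3.529793
d₂ = d₁ − σ√T = 3.529793 − 0.386800 = 3.142993
N(d₁) = 0.999792,  N(d₂) = 0.999164,  e^(−rT) = 0.712452
E₀ = V₀·N(d₁) − D·e^(−rT)·N(d₂)
   = 159.1135·0.999792 − 61.4451·0.712452·0.999164 = 115.340346
B₀ = V₀ − E₀ = 159.1135 − 115.340346 = 43.773154

E0=115.3403 B0=43.7732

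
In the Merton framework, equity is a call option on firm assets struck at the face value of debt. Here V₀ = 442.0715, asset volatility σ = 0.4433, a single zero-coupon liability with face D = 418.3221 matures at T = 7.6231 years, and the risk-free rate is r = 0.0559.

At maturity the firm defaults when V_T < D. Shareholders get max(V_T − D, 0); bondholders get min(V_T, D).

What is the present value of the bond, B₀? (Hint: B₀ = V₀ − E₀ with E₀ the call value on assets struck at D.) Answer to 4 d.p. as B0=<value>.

d₁ = [ln(V₀/D) + (r + σ²/2)T] / (σ√T)
   = [ln(442.0715/418.3221) + (0.0559 + 0.5·0.4433²)·7.6231] / (0.4433·√7.6231)
   = [0.055220 + 1.175158] / 1.223950 = 1.005252
d₂ = d₁ − σ√T = 1.005252 − 1.223950 = -0.218698
N(d₁) = 0.842612,  N(d₂) = 0.413443,  e^(−rT) = 0.653031
E₀ = V₀·N(d₁) − D·e^(−rT)·N(d₂)
   = 442.0715·0.842612 − 418.3221·0.653031·0.413443 = 259.551737
B₀ = V₀ − E₀ = 442.0715 − 259.551737 = 182.519763

B0=182.5198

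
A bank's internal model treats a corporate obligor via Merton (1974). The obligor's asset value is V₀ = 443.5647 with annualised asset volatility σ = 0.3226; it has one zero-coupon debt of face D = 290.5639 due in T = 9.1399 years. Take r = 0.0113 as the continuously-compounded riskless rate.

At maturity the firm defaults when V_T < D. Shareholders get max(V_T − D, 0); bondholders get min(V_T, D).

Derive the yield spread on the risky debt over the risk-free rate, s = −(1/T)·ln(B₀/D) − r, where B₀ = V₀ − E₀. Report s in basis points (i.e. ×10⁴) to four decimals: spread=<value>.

d₁ = [ln(V₀/D) + (r + σ²/2)T] / (σ√T)
   = [ln(443.5647/290.5639) + (0.0113 + 0.5·0.3226²)·9.1399] / (0.3226·√9.1399)
   = [0.423020 + 0.578879] / 0.975293 = 1.027280
d₂ = d₁ − σ√T = 1.027280 − 0.975293 = 0.051987
N(d₁) = 0.847856,  N(d₂) = 0.520731,  e^(−rT) = 0.901874
E₀ = V₀·N(d₁) − D·e^(−rT)·N(d₂)
   = 443.5647·0.847856 − 290.5639·0.901874·0.520731 = 239.620426
B₀ = V₀ − E₀ = 443.5647 − 239.620426 = 203.944274
spread = −(1/T)·ln(B₀/D) − r = −(1/9.1399)·ln(203.944274/290.5639) − 0.0113 = 0.02742873
in basis points: 0.02742873 × 10⁴ = 274.2873 bp

spread=274.2873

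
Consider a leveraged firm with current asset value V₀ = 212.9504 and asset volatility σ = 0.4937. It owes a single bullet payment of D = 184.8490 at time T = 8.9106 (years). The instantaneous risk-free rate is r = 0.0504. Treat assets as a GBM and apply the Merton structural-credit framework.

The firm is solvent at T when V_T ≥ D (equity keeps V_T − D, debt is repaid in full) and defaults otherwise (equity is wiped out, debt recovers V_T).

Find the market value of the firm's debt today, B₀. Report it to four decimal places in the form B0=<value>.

B0=70.6412

d₁ = [ln(V₀/D) + (r + σ²/2)T] / (σ√T)
   = [ln(212.9504/184.8490) + (0.0504 + 0.5·0.4937²)·8.9106] / (0.4937·√8.9106)
   = [0.141520 + 1.535028] / 1.473726 = 1.137625
d₂ = d₁ − σ√T = 1.137625 − 1.473726 = -0.336100
N(d₁) = 0.872362,  N(d₂) = 0.368398,  e^(−rT) = 0.638206
E₀ = V₀·N(d₁) − D·e^(−rT)·N(d₂)
   = 212.9504·0.872362 − 184.8490·0.638206·0.368398 = 142.309224
B₀ = V₀ − E₀ = 212.9504 − 142.309224 = 70.641176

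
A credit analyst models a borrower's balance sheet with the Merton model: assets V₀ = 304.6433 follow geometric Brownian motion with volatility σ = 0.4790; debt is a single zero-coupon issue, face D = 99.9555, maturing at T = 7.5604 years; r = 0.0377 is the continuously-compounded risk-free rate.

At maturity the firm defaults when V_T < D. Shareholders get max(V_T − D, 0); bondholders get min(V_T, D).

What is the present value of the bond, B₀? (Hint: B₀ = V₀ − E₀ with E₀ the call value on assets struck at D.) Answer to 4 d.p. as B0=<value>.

B0=62.3597

d₁ = [ln(V₀/D) + (r + σ²/2)T] / (σ√T)
   = [ln(304.6433/99.9555) + (0.0377 + 0.5·0.4790²)·7.5604] / (0.4790·√7.5604)
   = [1.114416 + 1.152360] / 1.317067 = 1.721079
d₂ = d₁ − σ√T = 1.721079 − 1.317067 = 0.404012
N(d₁) = 0.957382,  N(d₂) = 0.656898,  e^(−rT) = 0.751994
E₀ = V₀·N(d₁) − D·e^(−rT)·N(d₂)
   = 304.6433·0.957382 − 99.9555·0.751994·0.656898 = 242.283590
B₀ = V₀ − E₀ = 304.6433 − 242.283590 = 62.359710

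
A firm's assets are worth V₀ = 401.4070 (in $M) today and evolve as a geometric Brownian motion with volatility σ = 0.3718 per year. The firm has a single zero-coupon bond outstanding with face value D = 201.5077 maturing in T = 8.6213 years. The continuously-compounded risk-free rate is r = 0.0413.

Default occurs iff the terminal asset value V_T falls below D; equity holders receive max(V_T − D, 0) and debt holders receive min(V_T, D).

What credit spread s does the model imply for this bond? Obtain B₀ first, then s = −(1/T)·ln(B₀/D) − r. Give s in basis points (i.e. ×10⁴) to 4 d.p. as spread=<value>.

spread=190.5886

d₁ = [ln(V₀/D) + (r + σ²/2)T] / (σ√T)
   = [ln(401.4070/201.5077) + (0.0413 + 0.5·0.3718²)·8.6213] / (0.3718·√8.6213)
   = [0.689148 + 0.951943] / 1.091681 = 1.503270
d₂ = d₁ − σ√T = 1.503270 − 1.091681 = 0.411589
N(d₁) = 0.933615,  N(d₂) = 0.659680,  e^(−rT) = 0.700431
E₀ = V₀·N(d₁) − D·e^(−rT)·N(d₂)
   = 401.4070·0.933615 − 201.5077·0.700431·0.659680 = 281.651073
B₀ = V₀ − E₀ = 401.4070 − 281.651073 = 119.755927
spread = −(1/T)·ln(B₀/D) − r = −(1/8.6213)·ln(119.755927/201.5077) − 0.0413 = 0.01905886
in basis points: 0.01905886 × 10⁴ = 190.5886 bp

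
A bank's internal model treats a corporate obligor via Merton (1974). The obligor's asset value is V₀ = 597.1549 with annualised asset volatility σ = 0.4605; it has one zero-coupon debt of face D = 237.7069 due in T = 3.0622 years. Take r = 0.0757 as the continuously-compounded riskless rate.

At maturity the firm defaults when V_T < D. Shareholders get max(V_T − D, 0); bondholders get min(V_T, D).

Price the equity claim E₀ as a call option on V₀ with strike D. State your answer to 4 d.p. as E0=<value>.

d₁ = [ln(V₀/D) + (r + σ²/2)T] / (σ√T)
   = [ln(597.1549/237.7069) + (0.0757 + 0.5·0.4605²)·3.0622] / (0.4605·√3.0622)
   = [0.921138 + 0.556494] / 0.805836 = 1.833665
d₂ = d₁ − σ√T = 1.833665 − 0.805836 = 1.027829
N(d₁) = 0.966648,  N(d₂) = 0.847985,  e^(−rT) = 0.793098
E₀ = V₀·N(d₁) − D·e^(−rT)·N(d₂)
   = 597.1549·0.966648 − 237.7069·0.793098·0.847985 = 417.372423

E0=417.3724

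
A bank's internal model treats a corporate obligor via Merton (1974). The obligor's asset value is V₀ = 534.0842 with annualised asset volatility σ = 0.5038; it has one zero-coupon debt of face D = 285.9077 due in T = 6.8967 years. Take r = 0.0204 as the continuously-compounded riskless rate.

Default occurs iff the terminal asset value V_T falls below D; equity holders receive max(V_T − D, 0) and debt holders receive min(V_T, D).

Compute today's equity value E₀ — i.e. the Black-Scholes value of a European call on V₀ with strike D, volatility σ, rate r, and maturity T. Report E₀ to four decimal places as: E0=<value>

E0=360.7055

d₁ = [ln(V₀/D) + (r + σ²/2)T] / (σ√T)
   = [ln(534.0842/285.9077) + (0.0204 + 0.5·0.5038²)·6.8967] / (0.5038·√6.8967)
   = [0.624884 + 1.015934] / 1.323058 = 1.240171
d₂ = d₁ − σ√T = 1.240171 − 1.323058 = -0.082887
N(d₁) = 0.892544,  N(d₂) = 0.466971,  e^(−rT) = 0.868756
E₀ = V₀·N(d₁) − D·e^(−rT)·N(d₂)
   = 534.0842·0.892544 − 285.9077·0.868756·0.466971 = 360.705494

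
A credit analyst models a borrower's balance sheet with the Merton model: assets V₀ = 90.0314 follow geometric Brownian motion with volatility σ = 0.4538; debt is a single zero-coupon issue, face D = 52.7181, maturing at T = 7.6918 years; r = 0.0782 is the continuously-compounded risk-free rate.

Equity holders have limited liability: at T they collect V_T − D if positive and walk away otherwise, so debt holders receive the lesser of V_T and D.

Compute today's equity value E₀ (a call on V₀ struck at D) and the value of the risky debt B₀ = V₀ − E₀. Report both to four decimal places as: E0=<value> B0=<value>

E0=66.8240 B0=23.2074

d₁ = [ln(V₀/D) + (r + σ²/2)T] / (σ√T)
   = [ln(90.0314/52.7181) + (0.0782 + 0.5·0.4538²)·7.6918] / (0.4538·√7.6918)
   = [0.535200 + 1.393502] / 1.258573 = 1.532451
d₂ = d₁ − σ√T = 1.532451 − 1.258573 = 0.273878
N(d₁) = 0.937294,  N(d₂) = 0.607911,  e^(−rT) = 0.547990
E₀ = V₀·N(d₁) − D·e^(−rT)·N(d₂)
   = 90.0314·0.937294 − 52.7181·0.547990·0.607911 = 66.824009
B₀ = V₀ − E₀ = 90.0314 − 66.824009 = 23.207391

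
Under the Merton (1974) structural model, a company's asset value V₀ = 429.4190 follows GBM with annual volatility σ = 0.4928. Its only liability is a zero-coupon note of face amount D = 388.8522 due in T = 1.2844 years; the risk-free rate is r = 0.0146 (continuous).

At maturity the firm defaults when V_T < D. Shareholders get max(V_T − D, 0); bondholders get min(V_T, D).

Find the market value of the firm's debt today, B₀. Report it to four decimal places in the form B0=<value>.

B0=314.4013

d₁ = [ln(V₀/D) + (r + σ²/2)T] / (σ√T)
   = [ln(429.4190/388.8522) + (0.0146 + 0.5·0.4928²)·1.2844] / (0.4928·√1.2844)
   = [0.099234 + 0.174712] / 0.558497 = 0.490505
d₂ = d₁ − σ√T = 0.490505 − 0.558497 = -0.067992
N(d₁) = 0.688112,  N(d₂) = 0.472896,  e^(−rT) = 0.981422
E₀ = V₀·N(d₁) − D·e^(−rT)·N(d₂)
   = 429.4190·0.688112 − 388.8522·0.981422·0.472896 = 115.017746
B₀ = V₀ − E₀ = 429.4190 − 115.017746 = 314.401254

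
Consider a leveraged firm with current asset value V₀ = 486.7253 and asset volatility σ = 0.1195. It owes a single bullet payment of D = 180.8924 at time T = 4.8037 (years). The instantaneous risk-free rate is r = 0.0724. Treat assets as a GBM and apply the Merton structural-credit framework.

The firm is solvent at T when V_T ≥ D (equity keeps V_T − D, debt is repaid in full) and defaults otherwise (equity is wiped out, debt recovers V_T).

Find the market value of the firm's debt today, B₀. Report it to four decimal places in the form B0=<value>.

B0=127.7550

d₁ = [ln(V₀/D) + (r + σ²/2)T] / (σ√T)
   = [ln(486.7253/180.8924) + (0.0724 + 0.5·0.1195²)·4.8037] / (0.1195·√4.8037)
   = [0.989798 + 0.382087] / 0.261912 = 5.237954
d₂ = d₁ − σ√T = 5.237954 − 0.261912 = 4.976042
N(d₁) = 1.000000,  N(d₂) = 1.000000,  e^(−rT) = 0.706249
E₀ = V₀·N(d₁) − D·e^(−rT)·N(d₂)
   = 486.7253·1.000000 − 180.8924·0.706249·1.000000 = 358.970285
B₀ = V₀ − E₀ = 486.7253 − 358.970285 = 127.755015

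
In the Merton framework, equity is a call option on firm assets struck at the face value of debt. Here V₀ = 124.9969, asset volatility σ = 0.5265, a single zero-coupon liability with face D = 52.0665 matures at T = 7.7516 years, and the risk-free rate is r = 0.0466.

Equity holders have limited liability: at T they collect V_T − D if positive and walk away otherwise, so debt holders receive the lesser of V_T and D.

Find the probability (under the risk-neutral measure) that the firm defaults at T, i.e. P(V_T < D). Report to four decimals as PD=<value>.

PD=0.4558

d₁ = [ln(V₀/D) + (r + σ²/2)T] / (σ√T)
   = [ln(124.9969/52.0665) + (0.0466 + 0.5·0.5265²)·7.7516] / (0.5265·√7.7516)
   = [0.875767 + 1.435605] / 1.465865 = 1.576797
d₂ = d₁ − σ√T = 1.576797 − 1.465865 = 0.110932
risk-neutral PD = N(−d₂) = N(-0.110932) = 0.455835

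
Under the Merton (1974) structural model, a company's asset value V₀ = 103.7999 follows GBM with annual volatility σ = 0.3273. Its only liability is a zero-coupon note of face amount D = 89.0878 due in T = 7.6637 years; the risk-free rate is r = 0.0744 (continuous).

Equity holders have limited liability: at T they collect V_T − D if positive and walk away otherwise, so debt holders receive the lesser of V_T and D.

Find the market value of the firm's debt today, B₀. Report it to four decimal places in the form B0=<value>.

B0=42.9301

d₁ = [ln(V₀/D) + (r + σ²/2)T] / (σ√T)
   = [ln(103.7999/89.0878) + (0.0744 + 0.5·0.3273²)·7.6637] / (0.3273·√7.6637)
   = [0.152843 + 0.980667] / 0.906077 = 1.251008
d₂ = d₁ − σ√T = 1.251008 − 0.906077 = 0.344931
N(d₁) = 0.894534,  N(d₂) = 0.634927,  e^(−rT) = 0.565424
E₀ = V₀·N(d₁) − D·e^(−rT)·N(d₂)
   = 103.7999·0.894534 − 89.0878·0.565424·0.634927 = 60.869787
B₀ = V₀ − E₀ = 103.7999 − 60.869787 = 42.930113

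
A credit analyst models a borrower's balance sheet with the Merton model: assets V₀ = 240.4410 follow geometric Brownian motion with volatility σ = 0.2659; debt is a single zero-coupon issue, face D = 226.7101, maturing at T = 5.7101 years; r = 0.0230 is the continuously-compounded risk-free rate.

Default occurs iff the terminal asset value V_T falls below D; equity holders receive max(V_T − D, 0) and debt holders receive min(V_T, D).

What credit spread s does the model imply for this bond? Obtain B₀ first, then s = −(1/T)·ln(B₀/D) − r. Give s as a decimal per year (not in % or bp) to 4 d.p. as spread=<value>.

d₁ = [ln(V₀/D) + (r + σ²/2)T] / (σ√T)
   = [ln(240.4410/226.7101) + (0.0230 + 0.5·0.2659²)·5.7101] / (0.2659·√5.7101)
   = [0.058803 + 0.333192] / 0.635390 = 0.616936
d₂ = d₁ − σ√T = 0.616936 − 0.635390 = -0.018453
N(d₁) = 0.731362,  N(d₂) = 0.492639,  e^(−rT) = 0.876926
E₀ = V₀·N(d₁) − D·e^(−rT)·N(d₂)
   = 240.4410·0.731362 − 226.7101·0.876926·0.492639 = 77.908807
B₀ = V₀ − E₀ = 240.4410 − 77.908807 = 162.532193
spread = −(1/T)·ln(B₀/D) − r = −(1/5.7101)·ln(162.532193/226.7101) − 0.0230 = 0.03528199

spread=0.0353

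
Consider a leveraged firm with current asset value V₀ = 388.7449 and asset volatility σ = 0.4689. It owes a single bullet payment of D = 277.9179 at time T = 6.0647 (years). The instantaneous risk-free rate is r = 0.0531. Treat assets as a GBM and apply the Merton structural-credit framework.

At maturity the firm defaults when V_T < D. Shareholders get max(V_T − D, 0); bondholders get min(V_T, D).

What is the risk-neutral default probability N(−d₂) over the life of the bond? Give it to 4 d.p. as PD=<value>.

PD=0.5031

d₁ = [ln(V₀/D) + (r + σ²/2)T] / (σ√T)
   = [ln(388.7449/277.9179) + (0.0531 + 0.5·0.4689²)·6.0647] / (0.4689·√6.0647)
   = [0.335598 + 0.988750] / 1.154742 = 1.146878
d₂ = d₁ − σ√T = 1.146878 − 1.154742 = -0.007864
risk-neutral PD = N(−d₂) = N(0.007864) = 0.503137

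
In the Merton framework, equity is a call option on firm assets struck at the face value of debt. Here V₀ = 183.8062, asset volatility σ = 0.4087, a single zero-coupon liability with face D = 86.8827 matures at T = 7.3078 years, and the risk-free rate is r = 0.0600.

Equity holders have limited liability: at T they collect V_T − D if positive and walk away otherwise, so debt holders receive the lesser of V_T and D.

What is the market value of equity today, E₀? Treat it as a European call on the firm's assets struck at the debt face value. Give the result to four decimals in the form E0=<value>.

d₁ = [ln(V₀/D) + (r + σ²/2)T] / (σ√T)
   = [ln(183.8062/86.8827) + (0.0600 + 0.5·0.4087²)·7.3078] / (0.4087·√7.3078)
   = [0.749323 + 1.048800] / 1.104836 = 1.627501
d₂ = d₁ − σ√T = 1.627501 − 1.104836 = 0.522665
N(d₁) = 0.948185,  N(d₂) = 0.699396,  e^(−rT) = 0.645024
E₀ = V₀·N(d₁) − D·e^(−rT)·N(d₂)
   = 183.8062·0.948185 − 86.8827·0.645024·0.699396 = 135.087065

E0=135.0871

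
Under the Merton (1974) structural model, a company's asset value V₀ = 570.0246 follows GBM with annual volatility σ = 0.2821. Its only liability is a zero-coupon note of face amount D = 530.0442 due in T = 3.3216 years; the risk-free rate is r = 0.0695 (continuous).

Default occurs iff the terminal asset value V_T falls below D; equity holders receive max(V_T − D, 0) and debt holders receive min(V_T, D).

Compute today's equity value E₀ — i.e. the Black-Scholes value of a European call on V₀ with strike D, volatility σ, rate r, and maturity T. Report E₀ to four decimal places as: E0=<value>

d₁ = [ln(V₀/D) + (r + σ²/2)T] / (σ√T)
   = [ln(570.0246/530.0442) + (0.0695 + 0.5·0.2821²)·3.3216] / (0.2821·√3.3216)
   = [0.072719 + 0.363018] / 0.514135 = 0.847516
d₂ = d₁ − σ√T = 0.847516 − 0.514135 = 0.333382
N(d₁) = 0.801646,  N(d₂) = 0.630577,  e^(−rT) = 0.793858
E₀ = V₀·N(d₁) − D·e^(−rT)·N(d₂)
   = 570.0246·0.801646 − 530.0442·0.793858·0.630577 = 191.624189

E0=191.6242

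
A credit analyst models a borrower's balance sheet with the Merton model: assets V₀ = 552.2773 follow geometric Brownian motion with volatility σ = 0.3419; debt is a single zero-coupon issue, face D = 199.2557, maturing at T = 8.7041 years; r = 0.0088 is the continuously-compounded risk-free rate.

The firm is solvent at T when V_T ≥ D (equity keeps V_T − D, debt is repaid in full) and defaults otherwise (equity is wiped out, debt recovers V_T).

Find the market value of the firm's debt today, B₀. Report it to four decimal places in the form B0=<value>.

d₁ = [ln(V₀/D) + (r + σ²/2)T] / (σ√T)
   = [ln(552.2773/199.2557) + (0.0088 + 0.5·0.3419²)·8.7041] / (0.3419·√8.7041)
   = [1.019461 + 0.585332] / 1.008698 = 1.590955
d₂ = d₁ − σ√T = 1.590955 − 1.008698 = 0.582258
N(d₁) = 0.944190,  N(d₂) = 0.719803,  e^(−rT) = 0.926264
E₀ = V₀·N(d₁) − D·e^(−rT)·N(d₂)
   = 552.2773·0.944190 − 199.2557·0.926264·0.719803 = 388.605466
B₀ = V₀ − E₀ = 552.2773 − 388.605466 = 163.671834

B0=163.6718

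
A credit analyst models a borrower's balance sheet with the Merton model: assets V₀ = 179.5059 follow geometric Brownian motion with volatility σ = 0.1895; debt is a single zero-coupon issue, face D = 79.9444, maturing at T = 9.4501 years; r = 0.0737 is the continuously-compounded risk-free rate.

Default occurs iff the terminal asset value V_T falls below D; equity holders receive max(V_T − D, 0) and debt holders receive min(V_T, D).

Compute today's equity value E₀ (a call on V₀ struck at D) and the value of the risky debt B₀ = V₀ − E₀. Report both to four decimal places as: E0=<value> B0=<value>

E0=139.7396 B0=39.7663

d₁ = [ln(V₀/D) + (r + σ²/2)T] / (σ√T)
   = [ln(179.5059/79.9444) + (0.0737 + 0.5·0.1895²)·9.4501] / (0.1895·√9.4501)
   = [0.808877 + 0.866150] / 0.582542 = 2.875374
d₂ = d₁ − σ√T = 2.875374 − 0.582542 = 2.292832
N(d₁) = 0.997982,  N(d₂) = 0.989071,  e^(−rT) = 0.498340
E₀ = V₀·N(d₁) − D·e^(−rT)·N(d₂)
   = 179.5059·0.997982 − 79.9444·0.498340·0.989071 = 139.739597
B₀ = V₀ − E₀ = 179.5059 − 139.739597 = 39.766303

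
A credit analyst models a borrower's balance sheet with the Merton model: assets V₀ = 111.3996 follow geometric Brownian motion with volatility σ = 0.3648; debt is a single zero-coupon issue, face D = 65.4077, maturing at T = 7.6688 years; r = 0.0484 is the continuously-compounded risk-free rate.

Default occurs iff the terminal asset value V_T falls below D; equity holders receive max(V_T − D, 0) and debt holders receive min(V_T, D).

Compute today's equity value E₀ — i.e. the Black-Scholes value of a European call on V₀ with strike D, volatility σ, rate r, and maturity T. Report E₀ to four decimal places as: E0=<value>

d₁ = [ln(V₀/D) + (r + σ²/2)T] / (σ√T)
   = [ln(111.3996/65.4077) + (0.0484 + 0.5·0.3648²)·7.6688] / (0.3648·√7.6688)
   = [0.532484 + 0.881448] / 1.010226 = 1.399619
d₂ = d₁ − σ√T = 1.399619 − 1.010226 = 0.389393
N(d₁) = 0.919186,  N(d₂) = 0.651507,  e^(−rT) = 0.689927
E₀ = V₀·N(d₁) − D·e^(−rT)·N(d₂)
   = 111.3996·0.919186 − 65.4077·0.689927·0.651507 = 72.996728

E0=72.9967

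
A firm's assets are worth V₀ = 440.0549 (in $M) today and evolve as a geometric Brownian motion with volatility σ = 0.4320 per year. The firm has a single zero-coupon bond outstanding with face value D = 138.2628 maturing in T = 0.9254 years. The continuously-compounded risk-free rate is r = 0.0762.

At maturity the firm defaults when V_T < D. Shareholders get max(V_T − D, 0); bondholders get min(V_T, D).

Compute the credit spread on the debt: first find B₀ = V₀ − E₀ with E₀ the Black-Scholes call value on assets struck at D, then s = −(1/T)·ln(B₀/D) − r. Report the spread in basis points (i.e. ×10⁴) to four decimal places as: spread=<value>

d₁ = [ln(V₀/D) + (r + σ²/2)T] / (σ√T)
   = [ln(440.0549/138.2628) + (0.0762 + 0.5·0.4320²)·0.9254] / (0.4320·√0.9254)
   = [1.157743 + 0.156866] / 0.415574 = 3.163358
d₂ = d₁ − σ√T = 3.163358 − 0.415574 = 2.747784
N(d₁) = 0.999220,  N(d₂) = 0.997000,  e^(−rT) = 0.931913
E₀ = V₀·N(d₁) − D·e^(−rT)·N(d₂)
   = 440.0549·0.999220 − 138.2628·0.931913·0.997000 = 311.249344
B₀ = V₀ − E₀ = 440.0549 − 311.249344 = 128.805556
spread = −(1/T)·ln(B₀/D) − r = −(1/0.9254)·ln(128.805556/138.2628) − 0.0762 = 0.00036394
in basis points: 0.00036394 × 10⁴ = 3.6394 bp

spread=3.6394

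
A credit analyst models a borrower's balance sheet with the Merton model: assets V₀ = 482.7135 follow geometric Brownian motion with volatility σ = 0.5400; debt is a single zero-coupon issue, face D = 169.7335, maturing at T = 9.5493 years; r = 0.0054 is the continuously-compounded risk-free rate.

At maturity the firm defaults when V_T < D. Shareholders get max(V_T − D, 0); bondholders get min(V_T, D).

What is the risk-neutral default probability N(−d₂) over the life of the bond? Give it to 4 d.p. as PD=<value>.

d₁ = [ln(V₀/D) + (r + σ²/2)T] / (σ√T)
   = [ln(482.7135/169.7335) + (0.0054 + 0.5·0.5400²)·9.5493] / (0.5400·√9.5493)
   = [1.045194 + 1.443854] / 1.668705 = 1.491605
d₂ = d₁ − σ√T = 1.491605 − 1.668705 = -0.177100
risk-neutral PD = N(−d₂) = N(0.177100) = 0.570285

PD=0.5703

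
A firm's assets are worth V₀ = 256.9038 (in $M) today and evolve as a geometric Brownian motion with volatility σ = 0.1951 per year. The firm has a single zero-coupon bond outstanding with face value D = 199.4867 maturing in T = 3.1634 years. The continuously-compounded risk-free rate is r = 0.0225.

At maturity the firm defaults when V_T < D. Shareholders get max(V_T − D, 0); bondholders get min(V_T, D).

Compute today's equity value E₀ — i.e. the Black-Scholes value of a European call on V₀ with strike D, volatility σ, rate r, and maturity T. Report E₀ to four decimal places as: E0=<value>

d₁ = [ln(V₀/D) + (r + σ²/2)T] / (σ√T)
   = [ln(256.9038/199.4867) + (0.0225 + 0.5·0.1951²)·3.1634] / (0.1951·√3.1634)
   = [0.252954 + 0.131382] / 0.347004 = 1.107586
d₂ = d₁ − σ√T = 1.107586 − 0.347004 = 0.760582
N(d₁) = 0.865980,  N(d₂) = 0.776547,  e^(−rT) = 0.931298
E₀ = V₀·N(d₁) − D·e^(−rT)·N(d₂)
   = 256.9038·0.865980 − 199.4867·0.931298·0.776547 = 78.205494

E0=78.2055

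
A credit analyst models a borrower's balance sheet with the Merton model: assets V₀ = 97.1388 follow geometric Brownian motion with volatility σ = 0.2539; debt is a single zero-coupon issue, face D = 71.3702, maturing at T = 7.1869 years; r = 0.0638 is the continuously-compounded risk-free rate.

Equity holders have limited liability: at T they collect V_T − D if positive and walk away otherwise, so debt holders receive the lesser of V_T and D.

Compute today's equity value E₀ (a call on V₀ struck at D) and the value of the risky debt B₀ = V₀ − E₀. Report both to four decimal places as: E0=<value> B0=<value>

d₁ = [ln(V₀/D) + (r + σ²/2)T] / (σ√T)
   = [ln(97.1388/71.3702) + (0.0638 + 0.5·0.2539²)·7.1869] / (0.2539·√7.1869)
   = [0.308260 + 0.690177] / 0.680665 = 1.466855
d₂ = d₁ − σ√T = 1.466855 − 0.680665 = 0.786190
N(d₁) = 0.928792,  N(d₂) = 0.784122,  e^(−rT) = 0.632216
E₀ = V₀·N(d₁) − D·e^(−rT)·N(d₂)
   = 97.1388·0.928792 − 71.3702·0.632216·0.784122 = 54.841103
B₀ = V₀ − E₀ = 97.1388 − 54.841103 = 42.297697

E0=54.8411 B0=42.2977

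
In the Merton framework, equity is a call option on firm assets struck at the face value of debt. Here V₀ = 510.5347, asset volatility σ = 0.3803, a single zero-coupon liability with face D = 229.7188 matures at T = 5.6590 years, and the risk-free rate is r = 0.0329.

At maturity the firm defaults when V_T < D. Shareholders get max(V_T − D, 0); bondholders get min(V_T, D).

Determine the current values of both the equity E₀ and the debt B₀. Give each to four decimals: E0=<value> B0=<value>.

E0=338.3774 B0=172.1573

d₁ = [ln(V₀/D) + (r + σ²/2)T] / (σ√T)
   = [ln(510.5347/229.7188) + (0.0329 + 0.5·0.3803²)·5.6590] / (0.3803·√5.6590)
   = [0.798603 + 0.595406] / 0.904682 = 1.540882
d₂ = d₁ − σ√T = 1.540882 − 0.904682 = 0.636200
N(d₁) = 0.938327,  N(d₂) = 0.737677,  e^(−rT) = 0.830123
E₀ = V₀·N(d₁) − D·e^(−rT)·N(d₂)
   = 510.5347·0.938327 − 229.7188·0.830123·0.737677 = 338.377402
B₀ = V₀ − E₀ = 510.5347 − 338.377402 = 172.157298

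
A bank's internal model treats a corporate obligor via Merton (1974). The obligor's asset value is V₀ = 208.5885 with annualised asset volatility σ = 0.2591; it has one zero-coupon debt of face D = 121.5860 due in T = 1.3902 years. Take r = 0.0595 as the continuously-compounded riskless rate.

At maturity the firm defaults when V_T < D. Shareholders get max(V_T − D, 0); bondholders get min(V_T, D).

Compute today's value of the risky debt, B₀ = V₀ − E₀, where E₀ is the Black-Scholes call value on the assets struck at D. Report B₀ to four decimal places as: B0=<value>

d₁ = [ln(V₀/D) + (r + σ²/2)T] / (σ√T)
   = [ln(208.5885/121.5860) + (0.0595 + 0.5·0.2591²)·1.3902] / (0.2591·√1.3902)
   = [0.539742 + 0.129381] / 0.305496 = 2.190280
d₂ = d₁ − σ√T = 2.190280 − 0.305496 = 1.884783
N(d₁) = 0.985748,  N(d₂) = 0.970270,  e^(−rT) = 0.920612
E₀ = V₀·N(d₁) − D·e^(−rT)·N(d₂)
   = 208.5885·0.985748 − 121.5860·0.920612·0.970270 = 97.009935
B₀ = V₀ − E₀ = 208.5885 − 97.009935 = 111.578565

B0=111.5786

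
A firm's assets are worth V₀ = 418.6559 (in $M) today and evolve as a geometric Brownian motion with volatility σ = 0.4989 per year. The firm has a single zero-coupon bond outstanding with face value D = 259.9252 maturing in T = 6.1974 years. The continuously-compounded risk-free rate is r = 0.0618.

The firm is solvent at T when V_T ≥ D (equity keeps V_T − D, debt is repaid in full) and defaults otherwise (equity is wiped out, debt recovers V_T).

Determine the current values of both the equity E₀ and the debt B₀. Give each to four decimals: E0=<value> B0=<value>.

E0=285.4282 B0=133.2277

d₁ = [ln(V₀/D) + (r + σ²/2)T] / (σ√T)
   = [ln(418.6559/259.9252) + (0.0618 + 0.5·0.4989²)·6.1974] / (0.4989·√6.1974)
   = [0.476655 + 1.154269] / 1.241990 = 1.313154
d₂ = d₁ − σ√T = 1.313154 − 1.241990 = 0.071164
N(d₁) = 0.905434,  N(d₂) = 0.528366,  e^(−rT) = 0.681813
E₀ = V₀·N(d₁) − D·e^(−rT)·N(d₂)
   = 418.6559·0.905434 − 259.9252·0.681813·0.528366 = 285.428175
B₀ = V₀ − E₀ = 418.6559 − 285.428175 = 133.227725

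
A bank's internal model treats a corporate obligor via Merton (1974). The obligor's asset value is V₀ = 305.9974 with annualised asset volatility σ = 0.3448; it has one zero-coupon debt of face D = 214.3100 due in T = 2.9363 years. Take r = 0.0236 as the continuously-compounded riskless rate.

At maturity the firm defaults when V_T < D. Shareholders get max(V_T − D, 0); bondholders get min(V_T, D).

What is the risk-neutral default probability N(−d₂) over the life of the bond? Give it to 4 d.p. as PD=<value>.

PD=0.3355

d₁ = [ln(V₀/D) + (r + σ²/2)T] / (σ√T)
   = [ln(305.9974/214.3100) + (0.0236 + 0.5·0.3448²)·2.9363] / (0.3448·√2.9363)
   = [0.356153 + 0.243841] / 0.590837 = 1.015498
d₂ = d₁ − σ√T = 1.015498 − 0.590837 = 0.424662
risk-neutral PD = N(−d₂) = N(-0.424662) = 0.335542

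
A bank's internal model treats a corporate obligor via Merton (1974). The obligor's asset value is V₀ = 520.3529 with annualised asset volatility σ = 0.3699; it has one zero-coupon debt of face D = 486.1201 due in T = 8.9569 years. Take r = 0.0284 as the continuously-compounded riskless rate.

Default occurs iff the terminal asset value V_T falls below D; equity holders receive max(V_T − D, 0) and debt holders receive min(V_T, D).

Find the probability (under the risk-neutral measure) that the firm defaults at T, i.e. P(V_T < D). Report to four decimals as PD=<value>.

PD=0.6034

d₁ = [ln(V₀/D) + (r + σ²/2)T] / (σ√T)
   = [ln(520.3529/486.1201) + (0.0284 + 0.5·0.3699²)·8.9569] / (0.3699·√8.9569)
   = [0.068052 + 0.867144] / 1.107040 = 0.844772
d₂ = d₁ − σ√T = 0.844772 − 1.107040 = -0.262268
risk-neutral PD = N(−d₂) = N(0.262268) = 0.603443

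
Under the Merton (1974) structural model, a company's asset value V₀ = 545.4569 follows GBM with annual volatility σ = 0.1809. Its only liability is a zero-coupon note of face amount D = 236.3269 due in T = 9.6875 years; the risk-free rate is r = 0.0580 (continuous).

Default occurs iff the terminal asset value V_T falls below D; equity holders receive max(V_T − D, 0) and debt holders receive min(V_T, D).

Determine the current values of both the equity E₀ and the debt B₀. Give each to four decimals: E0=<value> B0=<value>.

d₁ = [ln(V₀/D) + (r + σ²/2)T] / (σ√T)
   = [ln(545.4569/236.3269) + (0.0580 + 0.5·0.1809²)·9.6875] / (0.1809·√9.6875)
   = [0.836408 + 0.720386] / 0.563047 = 2.764946
d₂ = d₁ − σ√T = 2.764946 − 0.563047 = 2.201899
N(d₁) = 0.997153,  N(d₂) = 0.986164,  e^(−rT) = 0.570139
E₀ = V₀·N(d₁) − D·e^(−rT)·N(d₂)
   = 545.4569·0.997153 − 236.3269·0.570139·0.986164 = 411.029282
B₀ = V₀ − E₀ = 545.4569 − 411.029282 = 134.427618

E0=411.0293 B0=134.4276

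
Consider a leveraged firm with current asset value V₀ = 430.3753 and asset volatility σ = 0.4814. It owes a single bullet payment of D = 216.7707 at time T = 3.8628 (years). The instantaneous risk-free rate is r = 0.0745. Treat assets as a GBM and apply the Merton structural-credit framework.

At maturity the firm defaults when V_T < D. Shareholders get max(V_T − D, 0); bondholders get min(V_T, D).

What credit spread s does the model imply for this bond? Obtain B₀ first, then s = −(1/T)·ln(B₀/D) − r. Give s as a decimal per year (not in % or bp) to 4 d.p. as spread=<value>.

d₁ = [ln(V₀/D) + (r + σ²/2)T] / (σ√T)
   = [ln(430.3753/216.7707) + (0.0745 + 0.5·0.4814²)·3.8628] / (0.4814·√3.8628)
   = [0.685818 + 0.735373] / 0.946144 = 1.502087
d₂ = d₁ − σ√T = 1.502087 − 0.946144 = 0.555943
N(d₁) = 0.933463,  N(d₂) = 0.710875,  e^(−rT) = 0.749928
E₀ = V₀·N(d₁) − D·e^(−rT)·N(d₂)
   = 430.3753·0.933463 − 216.7707·0.749928·0.710875 = 286.177763
B₀ = V₀ − E₀ = 430.3753 − 286.177763 = 144.197537
spread = −(1/T)·ln(B₀/D) − r = −(1/3.8628)·ln(144.197537/216.7707) − 0.0745 = 0.03103380

spread=0.0310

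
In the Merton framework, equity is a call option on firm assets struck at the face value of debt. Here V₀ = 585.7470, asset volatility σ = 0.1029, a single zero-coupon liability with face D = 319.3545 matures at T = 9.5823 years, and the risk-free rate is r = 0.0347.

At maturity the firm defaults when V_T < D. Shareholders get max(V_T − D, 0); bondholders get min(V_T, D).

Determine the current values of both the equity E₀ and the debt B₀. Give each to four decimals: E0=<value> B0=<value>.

d₁ = [ln(V₀/D) + (r + σ²/2)T] / (σ√T)
   = [ln(585.7470/319.3545) + (0.0347 + 0.5·0.1029²)·9.5823] / (0.1029·√9.5823)
   = [0.606586 + 0.383236] / 0.318530 = 3.107471
d₂ = d₁ − σ√T = 3.107471 − 0.318530 = 2.788941
N(d₁) = 0.999057,  N(d₂) = 0.997356,  e^(−rT) = 0.717125
E₀ = V₀·N(d₁) − D·e^(−rT)·N(d₂)
   = 585.7470·0.999057 − 319.3545·0.717125·0.997356 = 356.782953
B₀ = V₀ − E₀ = 585.7470 − 356.782953 = 228.964047

E0=356.7830 B0=228.9640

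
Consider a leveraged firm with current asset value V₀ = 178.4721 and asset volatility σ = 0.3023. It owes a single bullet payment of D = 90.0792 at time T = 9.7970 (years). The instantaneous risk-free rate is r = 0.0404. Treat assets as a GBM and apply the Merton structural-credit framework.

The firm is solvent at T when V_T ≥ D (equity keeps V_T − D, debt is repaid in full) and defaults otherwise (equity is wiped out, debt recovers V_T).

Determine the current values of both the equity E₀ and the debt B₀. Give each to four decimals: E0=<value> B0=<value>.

d₁ = [ln(V₀/D) + (r + σ²/2)T] / (σ√T)
   = [ln(178.4721/90.0792) + (0.0404 + 0.5·0.3023²)·9.7970] / (0.3023·√9.7970)
   = [0.683743 + 0.843450] / 0.946204 = 1.614021
d₂ = d₁ − σ√T = 1.614021 − 0.946204 = 0.667817
N(d₁) = 0.946739,  N(d₂) = 0.747875,  e^(−rT) = 0.673142
E₀ = V₀·N(d₁) − D·e^(−rT)·N(d₂)
   = 178.4721·0.946739 − 90.0792·0.673142·0.747875 = 123.618203
B₀ = V₀ − E₀ = 178.4721 − 123.618203 = 54.853897

E0=123.6182 B0=54.8539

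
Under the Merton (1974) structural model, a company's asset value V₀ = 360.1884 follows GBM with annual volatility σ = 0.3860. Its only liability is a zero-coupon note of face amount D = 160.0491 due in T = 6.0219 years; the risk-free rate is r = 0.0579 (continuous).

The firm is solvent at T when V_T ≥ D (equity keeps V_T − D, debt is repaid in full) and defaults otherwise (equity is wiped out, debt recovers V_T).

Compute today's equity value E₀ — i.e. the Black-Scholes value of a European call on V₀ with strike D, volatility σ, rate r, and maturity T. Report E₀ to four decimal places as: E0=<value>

d₁ = [ln(V₀/D) + (r + σ²/2)T] / (σ√T)
   = [ln(360.1884/160.0491) + (0.0579 + 0.5·0.3860²)·6.0219] / (0.3860·√6.0219)
   = [0.811147 + 0.797288] / 0.947227 = 1.698045
d₂ = d₁ − σ√T = 1.698045 − 0.947227 = 0.750818
N(d₁) = 0.955250,  N(d₂) = 0.773619,  e^(−rT) = 0.705627
E₀ = V₀·N(d₁) − D·e^(−rT)·N(d₂)
   = 360.1884·0.955250 − 160.0491·0.705627·0.773619 = 256.701433

E0=256.7014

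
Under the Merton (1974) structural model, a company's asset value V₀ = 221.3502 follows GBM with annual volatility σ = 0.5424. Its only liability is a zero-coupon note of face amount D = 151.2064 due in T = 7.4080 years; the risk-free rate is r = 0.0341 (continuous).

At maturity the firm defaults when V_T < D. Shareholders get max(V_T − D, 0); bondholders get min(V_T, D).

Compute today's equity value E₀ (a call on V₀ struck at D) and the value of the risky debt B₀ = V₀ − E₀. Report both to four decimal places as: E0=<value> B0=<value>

E0=149.9710 B0=71.3792

d₁ = [ln(V₀/D) + (r + σ²/2)T] / (σ√T)
   = [ln(221.3502/151.2064) + (0.0341 + 0.5·0.5424²)·7.4080] / (0.5424·√7.4080)
   = [0.381100 + 1.342321] / 1.476285 = 1.167404
d₂ = d₁ − σ√T = 1.167404 − 1.476285 = -0.308880
N(d₁) = 0.878476,  N(d₂) = 0.378706,  e^(−rT) = 0.776769
E₀ = V₀·N(d₁) − D·e^(−rT)·N(d₂)
   = 221.3502·0.878476 − 151.2064·0.776769·0.378706 = 149.970990
B₀ = V₀ − E₀ = 221.3502 − 149.970990 = 71.379210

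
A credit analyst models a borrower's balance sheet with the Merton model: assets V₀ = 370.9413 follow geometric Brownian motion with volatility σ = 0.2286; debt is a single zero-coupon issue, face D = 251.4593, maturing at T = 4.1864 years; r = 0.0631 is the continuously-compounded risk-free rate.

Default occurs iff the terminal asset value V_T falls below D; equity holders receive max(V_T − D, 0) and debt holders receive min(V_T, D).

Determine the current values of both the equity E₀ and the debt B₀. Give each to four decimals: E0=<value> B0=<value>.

E0=182.4010 B0=188.5403

d₁ = [ln(V₀/D) + (r + σ²/2)T] / (σ√T)
   = [ln(370.9413/251.4593) + (0.0631 + 0.5·0.2286²)·4.1864] / (0.2286·√4.1864)
   = [0.388763 + 0.373548] / 0.467731 = 1.629805
d₂ = d₁ − σ√T = 1.629805 − 0.467731 = 1.162073
N(d₁) = 0.948429,  N(d₂) = 0.877397,  e^(−rT) = 0.767849
E₀ = V₀·N(d₁) − D·e^(−rT)·N(d₂)
   = 370.9413·0.948429 − 251.4593·0.767849·0.877397 = 182.401012
B₀ = V₀ − E₀ = 370.9413 − 182.401012 = 188.540288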